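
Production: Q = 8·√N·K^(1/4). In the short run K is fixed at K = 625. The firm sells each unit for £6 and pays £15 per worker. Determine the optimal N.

With K = 625, MP_N = (1/2)·8·N^(-1/2)·625^(1/4) = 20·N^(-1/2).
Profit maximization for a price taker requires P·MP_N = w: 6·20·N^(-1/2) = 15.
So N^(-1/2) = 0.125, which gives N = 64.

N* = 64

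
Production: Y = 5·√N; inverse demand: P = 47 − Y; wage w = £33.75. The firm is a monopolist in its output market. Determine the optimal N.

N* = 4

Marginal revenue from the inverse demand is MR = 47 − 2Y.
The marginal product is MP_N = 2.5·N^(-1/2).
A monopolist hires until marginal revenue product equals the wage: MR·MP_N = w.
At N, Y = 5·√N. Substituting and solving: (47 − 10·√N)·2.5·N^(-1/2) = 33.75 gives N = 4.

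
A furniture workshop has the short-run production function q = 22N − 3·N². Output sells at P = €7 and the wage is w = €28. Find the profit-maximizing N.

The marginal product of N is MP_N = 22 − 6N.
A price-taking firm hires until the value of the marginal product equals the wage: P·MP_N = w, so 7·(22 − 6N) = 28.
Then 22 − 6N = 4, giving N = 3.

N* = 3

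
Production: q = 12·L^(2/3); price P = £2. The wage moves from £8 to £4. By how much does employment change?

ΔL = 56

From P·MP_L = w with MP_L = 8·L^(-1/3), the labor demand is L(w) = (16/w)^(3).
At w = 8: L = 8. At w = 4: L = 64.
ΔL = 64 − 8 = 56.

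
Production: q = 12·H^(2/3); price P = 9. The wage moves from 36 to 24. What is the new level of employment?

From P·MP_H = w with MP_H = 8·H^(-1/3), the labor demand is H(w) = (72/w)^(3).
At w = 36: H = 8. At w = 24: H = 27.

H* = 27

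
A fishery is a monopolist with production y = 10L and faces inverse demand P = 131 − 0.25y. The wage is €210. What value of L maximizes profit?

Marginal revenue from the inverse demand is MR = 131 − 0.5y.
The marginal product is MP_L = 10.
A monopolist hires until marginal revenue product equals the wage: MR·MP_L = w.
(131 − 5L)·10 = 210, so L = 22.

L* = 22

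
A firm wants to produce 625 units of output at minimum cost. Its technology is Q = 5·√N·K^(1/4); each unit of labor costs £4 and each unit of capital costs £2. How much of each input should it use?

N* = 625, K* = 625

Cost minimization requires the marginal rate of technical substitution to equal the input-price ratio: MP_N/MP_K = w/r.
Here MP_N/MP_K = (1/2)·(K/N)/(1/4) = 2·(K/N). Setting this equal to 4/2 = 2 gives K = N.
Substituting into Q = 625: 5·N^(1/2)·(N)^(1/4) = 625.
Solving, N = 625 and K = 625.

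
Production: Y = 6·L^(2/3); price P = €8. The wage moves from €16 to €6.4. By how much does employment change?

ΔL = 117

From P·MP_L = w with MP_L = 4·L^(-1/3), the labor demand is L(w) = (32/w)^(3).
At w = 16: L = 8. At w = 6.4: L = 125.
ΔL = 125 − 8 = 117.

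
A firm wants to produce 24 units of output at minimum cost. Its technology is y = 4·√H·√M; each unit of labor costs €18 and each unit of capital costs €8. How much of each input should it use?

H* = 4, M* = 9

Cost minimization requires the marginal rate of technical substitution to equal the input-price ratio: MP_H/MP_M = w/r.
Here MP_H/MP_M = (1/2)·(M/H)/(1/2) = (M/H). Setting this equal to 18/8 = 2.25 gives M = 2.25H.
Substituting into y = 24: 4·H^(1/2)·(2.25H)^(1/2) = 24.
Solving, H = 4 and M = 9.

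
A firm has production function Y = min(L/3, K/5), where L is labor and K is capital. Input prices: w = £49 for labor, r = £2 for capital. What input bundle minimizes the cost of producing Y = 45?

With a fixed-proportions technology, the cost-minimizing bundle uses no slack in either input: L/3 = K/5 = Y.
So L = 3·45 = 135 and K = 5·45 = 225.

L* = 135, K* = 225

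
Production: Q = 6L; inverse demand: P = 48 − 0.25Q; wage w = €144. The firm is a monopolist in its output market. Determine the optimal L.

Marginal revenue from the inverse demand is MR = 48 − 0.5Q.
The marginal product is MP_L = 6.
A monopolist hires until marginal revenue product equals the wage: MR·MP_L = w.
(48 − 3L)·6 = 144, so L = 8.

L* = 8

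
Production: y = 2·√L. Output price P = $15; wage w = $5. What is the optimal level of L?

L* = 9

MP_L = (1/2)·2·L^(-1/2) = L^(-1/2).
Profit maximization for a price taker requires P·MP_L = w: 15·L^(-1/2) = 5.
So L^(-1/2) = 1/3, which gives L = 9.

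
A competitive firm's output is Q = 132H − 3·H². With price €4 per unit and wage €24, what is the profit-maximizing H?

The marginal product of H is MP_H = 132 − 6H.
A price-taking firm hires until the value of the marginal product equals the wage: P·MP_H = w, so 4·(132 − 6H) = 24.
Then 132 − 6H = 6, giving H = 21.

H* = 21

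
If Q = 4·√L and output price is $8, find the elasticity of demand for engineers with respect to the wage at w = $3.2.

MP_L = (1/2)·4·L^(-1/2), so P·MP_L = w gives 16·L^(-1/2) = w.
Solving, L(w) = (16/w)^(2). This is a constant-elasticity form: L ∝ w^(−2), so ε = −2.

ε = -2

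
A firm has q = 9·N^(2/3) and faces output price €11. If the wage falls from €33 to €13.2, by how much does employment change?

ΔN = 117

From P·MP_N = w with MP_N = 6·N^(-1/3), the labor demand is N(w) = (66/w)^(3).
At w = 33: N = 8. At w = 13.2: N = 125.
ΔN = 125 − 8 = 117.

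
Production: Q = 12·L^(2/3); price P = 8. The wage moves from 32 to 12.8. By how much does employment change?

ΔL = 117

From P·MP_L = w with MP_L = 8·L^(-1/3), the labor demand is L(w) = (64/w)^(3).
At w = 32: L = 8. At w = 12.8: L = 125.
ΔL = 125 − 8 = 117.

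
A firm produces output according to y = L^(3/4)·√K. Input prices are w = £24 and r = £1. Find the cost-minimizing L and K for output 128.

L* = 16, K* = 256

Cost minimization requires the marginal rate of technical substitution to equal the input-price ratio: MP_L/MP_K = w/r.
Here MP_L/MP_K = (3/4)·(K/L)/(1/2) = 1.5·(K/L). Setting this equal to 24/1 = 24 gives K = 16L.
Substituting into y = 128: L^(3/4)·(16L)^(1/2) = 128.
Solving, L = 16 and K = 256.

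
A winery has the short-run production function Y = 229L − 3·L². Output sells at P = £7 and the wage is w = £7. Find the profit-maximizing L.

L* = 38

The marginal product of L is MP_L = 229 − 6L.
A price-taking firm hires until the value of the marginal product equals the wage: P·MP_L = w, so 7·(229 − 6L) = 7.
Then 229 − 6L = 1, giving L = 38.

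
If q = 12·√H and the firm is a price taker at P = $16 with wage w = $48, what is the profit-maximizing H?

H* = 4

MP_H = (1/2)·12·H^(-1/2) = 6·H^(-1/2).
Profit maximization for a price taker requires P·MP_H = w: 16·6·H^(-1/2) = 48.
So H^(-1/2) = 0.5, which gives H = 4.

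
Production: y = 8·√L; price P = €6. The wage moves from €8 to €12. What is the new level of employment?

L* = 4

From P·MP_L = w with MP_L = 4·L^(-1/2), the labor demand is L(w) = (24/w)^(2).
At w = 8: L = 9. At w = 12: L = 4.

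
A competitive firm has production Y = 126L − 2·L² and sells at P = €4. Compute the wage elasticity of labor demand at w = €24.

From P·MP_L = w with MP_L = 126 − 4L, labor demand is L(w) = (126 − w/4)/4.
dL/dw = −1/(16) = -0.0625.
At w = 24, L = 30, so ε = (dL/dw)·(w/L) = (-0.0625)·(24/30) = -0.05.

ε = -0.05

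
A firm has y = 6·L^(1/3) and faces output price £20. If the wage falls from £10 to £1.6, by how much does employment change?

From P·MP_L = w with MP_L = 2·L^(-2/3), the labor demand is L(w) = (40/w)^(3/2).
At w = 10: L = 8. At w = 1.6: L = 125.
ΔL = 125 − 8 = 117.

ΔL = 117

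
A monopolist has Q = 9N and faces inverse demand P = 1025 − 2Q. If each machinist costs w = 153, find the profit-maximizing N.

N* = 28

Marginal revenue from the inverse demand is MR = 1025 − 4Q.
The marginal product is MP_N = 9.
A monopolist hires until marginal revenue product equals the wage: MR·MP_N = w.
(1025 − 36N)·9 = 153, so N = 28.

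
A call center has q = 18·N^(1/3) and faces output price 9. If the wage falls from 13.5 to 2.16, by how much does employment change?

From P·MP_N = w with MP_N = 6·N^(-2/3), the labor demand is N(w) = (54/w)^(3/2).
At w = 13.5: N = 8. At w = 2.16: N = 125.
ΔN = 125 − 8 = 117.

ΔN = 117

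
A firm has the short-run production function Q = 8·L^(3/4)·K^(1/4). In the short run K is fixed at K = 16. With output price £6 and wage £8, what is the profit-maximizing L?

With K = 16, MP_L = (3/4)·8·L^(-1/4)·16^(1/4) = 12·L^(-1/4).
Profit maximization for a price taker requires P·MP_L = w: 6·12·L^(-1/4) = 8.
So L^(-1/4) = 1/9, which gives L = 6561.

L* = 6561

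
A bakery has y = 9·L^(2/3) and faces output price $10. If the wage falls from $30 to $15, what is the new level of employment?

From P·MP_L = w with MP_L = 6·L^(-1/3), the labor demand is L(w) = (60/w)^(3).
At w = 30: L = 8. At w = 15: L = 64.

L* = 64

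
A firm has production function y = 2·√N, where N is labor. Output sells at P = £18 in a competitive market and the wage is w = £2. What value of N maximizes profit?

MP_N = (1/2)·2·N^(-1/2) = N^(-1/2).
Profit maximization for a price taker requires P·MP_N = w: 18·N^(-1/2) = 2.
So N^(-1/2) = 1/9, which gives N = 81.

N* = 81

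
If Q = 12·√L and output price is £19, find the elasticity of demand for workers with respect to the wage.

MP_L = (1/2)·12·L^(-1/2), so P·MP_L = w gives 114·L^(-1/2) = w.
Solving, L(w) = (114/w)^(2). This is a constant-elasticity form: L ∝ w^(−2), so ε = −2.

ε = -2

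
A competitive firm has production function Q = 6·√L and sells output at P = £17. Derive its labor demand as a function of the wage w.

MP_L = (1/2)·6·L^(-1/2) = 3·L^(-1/2).
Setting P·MP_L = w: 51·L^(-1/2) = w.
Solving for L: L^(-1/2) = w/51, so L = (51/w)^(2).

L(w) = 2601/w²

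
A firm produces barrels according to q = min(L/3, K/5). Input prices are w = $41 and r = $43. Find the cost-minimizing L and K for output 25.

With a fixed-proportions technology, the cost-minimizing bundle uses no slack in either input: L/3 = K/5 = q.
So L = 3·25 = 75 and K = 5·25 = 125.

L* = 75, K* = 125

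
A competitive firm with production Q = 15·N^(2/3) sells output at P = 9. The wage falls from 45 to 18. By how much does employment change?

From P·MP_N = w with MP_N = 10·N^(-1/3), the labor demand is N(w) = (90/w)^(3).
At w = 45: N = 8. At w = 18: N = 125.
ΔN = 125 − 8 = 117.

ΔN = 117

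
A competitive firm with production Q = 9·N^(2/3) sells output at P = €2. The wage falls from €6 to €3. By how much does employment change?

ΔN = 56

From P·MP_N = w with MP_N = 6·N^(-1/3), the labor demand is N(w) = (12/w)^(3).
At w = 6: N = 8. At w = 3: N = 64.
ΔN = 64 − 8 = 56.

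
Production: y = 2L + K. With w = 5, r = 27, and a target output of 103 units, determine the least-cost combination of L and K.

L* = 51.5, K* = 0

The inputs are perfect substitutes, so the firm uses whichever has the lower cost per unit of output.
Cost per unit of output via L is 2.5; via K it is 27. L is cheaper.
Producing y = 103 with L alone: L = 51.5, K = 0.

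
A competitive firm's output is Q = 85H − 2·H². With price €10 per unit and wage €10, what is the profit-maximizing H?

The marginal product of H is MP_H = 85 − 4H.
A price-taking firm hires until the value of the marginal product equals the wage: P·MP_H = w, so 10·(85 − 4H) = 10.
Then 85 − 4H = 1, giving H = 21.

H* = 21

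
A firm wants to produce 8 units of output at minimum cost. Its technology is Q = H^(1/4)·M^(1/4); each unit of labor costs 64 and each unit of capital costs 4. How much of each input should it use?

H* = 16, M* = 256

Cost minimization requires the marginal rate of technical substitution to equal the input-price ratio: MP_H/MP_M = w/r.
Here MP_H/MP_M = (1/4)·(M/H)/(1/4) = (M/H). Setting this equal to 64/4 = 16 gives M = 16H.
Substituting into Q = 8: H^(1/4)·(16H)^(1/4) = 8.
Solving, H = 16 and M = 256.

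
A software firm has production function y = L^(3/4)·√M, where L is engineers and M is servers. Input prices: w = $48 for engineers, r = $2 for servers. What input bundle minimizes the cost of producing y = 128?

L* = 16, M* = 256

Cost minimization requires the marginal rate of technical substitution to equal the input-price ratio: MP_L/MP_M = w/r.
Here MP_L/MP_M = (3/4)·(M/L)/(1/2) = 1.5·(M/L). Setting this equal to 48/2 = 24 gives M = 16L.
Substituting into y = 128: L^(3/4)·(16L)^(1/2) = 128.
Solving, L = 16 and M = 256.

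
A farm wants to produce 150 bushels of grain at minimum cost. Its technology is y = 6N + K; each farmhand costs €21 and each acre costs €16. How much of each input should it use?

The inputs are perfect substitutes, so the firm uses whichever has the lower cost per unit of output.
Cost per unit of output via N is 3.5; via K it is 16. N is cheaper.
Producing y = 150 with N alone: N = 25, K = 0.

N* = 25, K* = 0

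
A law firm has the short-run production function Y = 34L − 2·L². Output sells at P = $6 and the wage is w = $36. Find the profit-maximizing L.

L* = 7

The marginal product of L is MP_L = 34 − 4L.
A price-taking firm hires until the value of the marginal product equals the wage: P·MP_L = w, so 6·(34 − 4L) = 36.
Then 34 − 4L = 6, giving L = 7.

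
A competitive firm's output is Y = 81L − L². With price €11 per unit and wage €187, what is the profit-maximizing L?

The marginal product of L is MP_L = 81 − 2L.
A price-taking firm hires until the value of the marginal product equals the wage: P·MP_L = w, so 11·(81 − 2L) = 187.
Then 81 − 2L = 17, giving L = 32.

L* = 32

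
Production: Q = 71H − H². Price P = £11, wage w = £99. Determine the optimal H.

The marginal product of H is MP_H = 71 − 2H.
A price-taking firm hires until the value of the marginal product equals the wage: P·MP_H = w, so 11·(71 − 2H) = 99.
Then 71 − 2H = 9, giving H = 31.

H* = 31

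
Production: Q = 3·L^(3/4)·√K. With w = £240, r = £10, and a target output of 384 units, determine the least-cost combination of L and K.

L* = 16, K* = 256

Cost minimization requires the marginal rate of technical substitution to equal the input-price ratio: MP_L/MP_K = w/r.
Here MP_L/MP_K = (3/4)·(K/L)/(1/2) = 1.5·(K/L). Setting this equal to 240/10 = 24 gives K = 16L.
Substituting into Q = 384: 3·L^(3/4)·(16L)^(1/2) = 384.
Solving, L = 16 and K = 256.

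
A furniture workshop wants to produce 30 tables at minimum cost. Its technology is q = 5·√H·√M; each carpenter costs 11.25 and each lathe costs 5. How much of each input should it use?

H* = 4, M* = 9

Cost minimization requires the marginal rate of technical substitution to equal the input-price ratio: MP_H/MP_M = w/r.
Here MP_H/MP_M = (1/2)·(M/H)/(1/2) = (M/H). Setting this equal to 11.25/5 = 2.25 gives M = 2.25H.
Substituting into q = 30: 5·H^(1/2)·(2.25H)^(1/2) = 30.
Solving, H = 4 and M = 9.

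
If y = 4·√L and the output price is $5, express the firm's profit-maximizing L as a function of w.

L(w) = 100/w²

MP_L = (1/2)·4·L^(-1/2) = 2·L^(-1/2).
Setting P·MP_L = w: 10·L^(-1/2) = w.
Solving for L: L^(-1/2) = w/10, so L = (10/w)^(2).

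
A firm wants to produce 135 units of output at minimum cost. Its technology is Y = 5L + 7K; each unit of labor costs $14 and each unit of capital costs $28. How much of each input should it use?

L* = 27, K* = 0

The inputs are perfect substitutes, so the firm uses whichever has the lower cost per unit of output.
Cost per unit of output via L is w/5 = 2.8; via K it is r/7 = 4. L is cheaper.
Producing Y = 135 with L alone: L = 27, K = 0.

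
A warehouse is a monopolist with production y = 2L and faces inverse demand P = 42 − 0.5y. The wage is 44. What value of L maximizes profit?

L* = 10

Marginal revenue from the inverse demand is MR = 42 − y.
The marginal product is MP_L = 2.
A monopolist hires until marginal revenue product equals the wage: MR·MP_L = w.
(42 − 2L)·2 = 44, so L = 10.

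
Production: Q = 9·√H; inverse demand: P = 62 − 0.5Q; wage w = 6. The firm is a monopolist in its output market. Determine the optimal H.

Marginal revenue from the inverse demand is MR = 62 − Q.
The marginal product is MP_H = 4.5·H^(-1/2).
A monopolist hires until marginal revenue product equals the wage: MR·MP_H = w.
At H, Q = 9·√H. Substituting and solving: (62 − 9·√H)·4.5·H^(-1/2) = 6 gives H = 36.

H* = 36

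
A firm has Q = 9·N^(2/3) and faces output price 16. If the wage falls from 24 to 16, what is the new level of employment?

From P·MP_N = w with MP_N = 6·N^(-1/3), the labor demand is N(w) = (96/w)^(3).
At w = 24: N = 64. At w = 16: N = 216.

N* = 216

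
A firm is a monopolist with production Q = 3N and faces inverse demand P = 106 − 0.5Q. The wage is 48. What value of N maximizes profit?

N* = 30

Marginal revenue from the inverse demand is MR = 106 − Q.
The marginal product is MP_N = 3.
A monopolist hires until marginal revenue product equals the wage: MR·MP_N = w.
(106 − 3N)·3 = 48, so N = 30.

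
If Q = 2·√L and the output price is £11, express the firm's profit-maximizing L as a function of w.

MP_L = (1/2)·2·L^(-1/2) = L^(-1/2).
Setting P·MP_L = w: 11·L^(-1/2) = w.
Solving for L: L^(-1/2) = w/11, so L = (11/w)^(2).

L(w) = 121/w²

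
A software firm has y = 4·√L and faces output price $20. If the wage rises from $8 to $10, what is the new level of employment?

From P·MP_L = w with MP_L = 2·L^(-1/2), the labor demand is L(w) = (40/w)^(2).
At w = 8: L = 25. At w = 10: L = 16.

L* = 16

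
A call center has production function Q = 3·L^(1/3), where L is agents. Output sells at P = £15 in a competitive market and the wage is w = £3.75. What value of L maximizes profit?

MP_L = (1/3)·3·L^(-2/3) = L^(-2/3).
Profit maximization for a price taker requires P·MP_L = w: 15·L^(-2/3) = 3.75.
So L^(-2/3) = 0.25, which gives L = 8.

L* = 8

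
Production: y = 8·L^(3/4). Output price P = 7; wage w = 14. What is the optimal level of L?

L* = 81

MP_L = (3/4)·8·L^(-1/4) = 6·L^(-1/4).
Profit maximization for a price taker requires P·MP_L = w: 7·6·L^(-1/4) = 14.
So L^(-1/4) = 1/3, which gives L = 81.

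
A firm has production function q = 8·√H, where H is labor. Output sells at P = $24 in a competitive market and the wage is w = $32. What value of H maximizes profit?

H* = 9

MP_H = (1/2)·8·H^(-1/2) = 4·H^(-1/2).
Profit maximization for a price taker requires P·MP_H = w: 24·4·H^(-1/2) = 32.
So H^(-1/2) = 1/3, which gives H = 9.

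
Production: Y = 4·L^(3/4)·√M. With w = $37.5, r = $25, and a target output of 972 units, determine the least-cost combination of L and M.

Cost minimization requires the marginal rate of technical substitution to equal the input-price ratio: MP_L/MP_M = w/r.
Here MP_L/MP_M = (3/4)·(M/L)/(1/2) = 1.5·(M/L). Setting this equal to 37.5/25 = 1.5 gives M = L.
Substituting into Y = 972: 4·L^(3/4)·(L)^(1/2) = 972.
Solving, L = 81 and M = 81.

L* = 81, M* = 81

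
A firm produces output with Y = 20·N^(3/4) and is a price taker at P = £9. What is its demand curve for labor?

N(w) = (135/w)^(4)

MP_N = (3/4)·20·N^(-1/4) = 15·N^(-1/4).
Setting P·MP_N = w: 135·N^(-1/4) = w.
Solving for N: N^(-1/4) = w/135, so N = (135/w)^(4).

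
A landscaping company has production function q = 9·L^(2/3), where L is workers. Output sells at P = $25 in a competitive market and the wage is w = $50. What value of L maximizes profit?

MP_L = (2/3)·9·L^(-1/3) = 6·L^(-1/3).
Profit maximization for a price taker requires P·MP_L = w: 25·6·L^(-1/3) = 50.
So L^(-1/3) = 1/3, which gives L = 27.

L* = 27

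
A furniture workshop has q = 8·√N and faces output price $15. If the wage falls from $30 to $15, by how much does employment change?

From P·MP_N = w with MP_N = 4·N^(-1/2), the labor demand is N(w) = (60/w)^(2).
At w = 30: N = 4. At w = 15: N = 16.
ΔN = 16 − 4 = 12.

ΔN = 12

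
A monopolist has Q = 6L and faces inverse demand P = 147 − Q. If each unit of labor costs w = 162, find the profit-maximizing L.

L* = 10

Marginal revenue from the inverse demand is MR = 147 − 2Q.
The marginal product is MP_L = 6.
A monopolist hires until marginal revenue product equals the wage: MR·MP_L = w.
(147 − 12L)·6 = 162, so L = 10.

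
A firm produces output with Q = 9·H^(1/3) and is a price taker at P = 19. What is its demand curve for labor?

H(w) = (57/w)^(3/2)

MP_H = (1/3)·9·H^(-2/3) = 3·H^(-2/3).
Setting P·MP_H = w: 57·H^(-2/3) = w.
Solving for H: H^(-2/3) = w/57, so H = (57/w)^(3/2).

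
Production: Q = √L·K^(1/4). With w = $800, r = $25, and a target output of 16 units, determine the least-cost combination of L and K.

Cost minimization requires the marginal rate of technical substitution to equal the input-price ratio: MP_L/MP_K = w/r.
Here MP_L/MP_K = (1/2)·(K/L)/(1/4) = 2·(K/L). Setting this equal to 800/25 = 32 gives K = 16L.
Substituting into Q = 16: L^(1/2)·(16L)^(1/4) = 16.
Solving, L = 16 and K = 256.

L* = 16, K* = 256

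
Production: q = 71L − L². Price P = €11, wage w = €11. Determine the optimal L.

The marginal product of L is MP_L = 71 − 2L.
A price-taking firm hires until the value of the marginal product equals the wage: P·MP_L = w, so 11·(71 − 2L) = 11.
Then 71 − 2L = 1, giving L = 35.

L* = 35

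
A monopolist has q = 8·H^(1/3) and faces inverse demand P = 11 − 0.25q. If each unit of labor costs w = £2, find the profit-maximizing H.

Marginal revenue from the inverse demand is MR = 11 − 0.5q.
The marginal product is MP_H = (8/3)·H^(-2/3).
A monopolist hires until marginal revenue product equals the wage: MR·MP_H = w.
At H, q = 8·H^(1/3). Substituting and solving: (11 − 4·H^(1/3))·(8/3)·H^(-2/3) = 2 gives H = 8.

H* = 8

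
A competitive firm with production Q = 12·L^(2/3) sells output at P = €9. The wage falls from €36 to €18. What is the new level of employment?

L* = 64

From P·MP_L = w with MP_L = 8·L^(-1/3), the labor demand is L(w) = (72/w)^(3).
At w = 36: L = 8. At w = 18: L = 64.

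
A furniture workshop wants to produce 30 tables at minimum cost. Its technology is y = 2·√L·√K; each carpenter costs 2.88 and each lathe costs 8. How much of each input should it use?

L* = 25, K* = 9

Cost minimization requires the marginal rate of technical substitution to equal the input-price ratio: MP_L/MP_K = w/r.
Here MP_L/MP_K = (1/2)·(K/L)/(1/2) = (K/L). Setting this equal to 2.88/8 = 0.36 gives K = 0.36L.
Substituting into y = 30: 2·L^(1/2)·(0.36L)^(1/2) = 30.
Solving, L = 25 and K = 9.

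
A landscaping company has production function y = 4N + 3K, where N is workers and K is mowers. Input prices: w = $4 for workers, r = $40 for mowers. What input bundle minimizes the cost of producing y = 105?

N* = 26.25, K* = 0

The inputs are perfect substitutes, so the firm uses whichever has the lower cost per unit of output.
Cost per unit of output via N is w/4 = 1; via K it is r/3 = 40/3. N is cheaper.
Producing y = 105 with N alone: N = 26.25, K = 0.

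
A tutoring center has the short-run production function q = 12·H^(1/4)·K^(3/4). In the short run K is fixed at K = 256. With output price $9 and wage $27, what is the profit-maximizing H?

H* = 256

With K = 256, MP_H = (1/4)·12·H^(-3/4)·256^(3/4) = 192·H^(-3/4).
Profit maximization for a price taker requires P·MP_H = w: 9·192·H^(-3/4) = 27.
So H^(-3/4) = 0.015625, which gives H = 256.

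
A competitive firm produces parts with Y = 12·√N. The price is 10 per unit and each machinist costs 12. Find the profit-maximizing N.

N* = 25

MP_N = (1/2)·12·N^(-1/2) = 6·N^(-1/2).
Profit maximization for a price taker requires P·MP_N = w: 10·6·N^(-1/2) = 12.
So N^(-1/2) = 0.2, which gives N = 25.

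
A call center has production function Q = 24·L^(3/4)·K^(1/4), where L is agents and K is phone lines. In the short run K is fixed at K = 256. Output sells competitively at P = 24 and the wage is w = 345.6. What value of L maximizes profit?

L* = 625

With K = 256, MP_L = (3/4)·24·L^(-1/4)·256^(1/4) = 72·L^(-1/4).
Profit maximization for a price taker requires P·MP_L = w: 24·72·L^(-1/4) = 345.6.
So L^(-1/4) = 0.2, which gives L = 625.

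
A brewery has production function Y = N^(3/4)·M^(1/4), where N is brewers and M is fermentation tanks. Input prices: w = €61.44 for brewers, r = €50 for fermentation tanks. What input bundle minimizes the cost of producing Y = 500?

Cost minimization requires the marginal rate of technical substitution to equal the input-price ratio: MP_N/MP_M = w/r.
Here MP_N/MP_M = (3/4)·(M/N)/(1/4) = 3·(M/N). Setting this equal to 61.44/50 = 1.2288 gives M = 0.4096N.
Substituting into Y = 500: N^(3/4)·(0.4096N)^(1/4) = 500.
Solving, N = 625 and M = 256.

N* = 625, M* = 256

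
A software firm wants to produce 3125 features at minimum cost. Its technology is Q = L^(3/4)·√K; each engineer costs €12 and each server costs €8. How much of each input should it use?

Cost minimization requires the marginal rate of technical substitution to equal the input-price ratio: MP_L/MP_K = w/r.
Here MP_L/MP_K = (3/4)·(K/L)/(1/2) = 1.5·(K/L). Setting this equal to 12/8 = 1.5 gives K = L.
Substituting into Q = 3125: L^(3/4)·(L)^(1/2) = 3125.
Solving, L = 625 and K = 625.

L* = 625, K* = 625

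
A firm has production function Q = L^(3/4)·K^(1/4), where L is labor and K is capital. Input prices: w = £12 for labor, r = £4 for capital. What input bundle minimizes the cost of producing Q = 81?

L* = 81, K* = 81

Cost minimization requires the marginal rate of technical substitution to equal the input-price ratio: MP_L/MP_K = w/r.
Here MP_L/MP_K = (3/4)·(K/L)/(1/4) = 3·(K/L). Setting this equal to 12/4 = 3 gives K = L.
Substituting into Q = 81: L^(3/4)·(L)^(1/4) = 81.
Solving, L = 81 and K = 81.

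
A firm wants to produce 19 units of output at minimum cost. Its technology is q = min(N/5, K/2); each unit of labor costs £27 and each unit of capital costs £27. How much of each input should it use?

With a fixed-proportions technology, the cost-minimizing bundle uses no slack in either input: N/5 = K/2 = q.
So N = 5·19 = 95 and K = 2·19 = 38.

N* = 95, K* = 38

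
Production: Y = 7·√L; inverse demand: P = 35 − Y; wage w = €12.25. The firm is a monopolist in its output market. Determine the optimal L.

L* = 4

Marginal revenue from the inverse demand is MR = 35 − 2Y.
The marginal product is MP_L = 3.5·L^(-1/2).
A monopolist hires until marginal revenue product equals the wage: MR·MP_L = w.
At L, Y = 7·√L. Substituting and solving: (35 − 14·√L)·3.5·L^(-1/2) = 12.25 gives L = 4.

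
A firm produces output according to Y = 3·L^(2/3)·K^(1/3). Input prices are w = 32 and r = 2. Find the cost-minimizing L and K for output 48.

Cost minimization requires the marginal rate of technical substitution to equal the input-price ratio: MP_L/MP_K = w/r.
Here MP_L/MP_K = (2/3)·(K/L)/(1/3) = 2·(K/L). Setting this equal to 32/2 = 16 gives K = 8L.
Substituting into Y = 48: 3·L^(2/3)·(8L)^(1/3) = 48.
Solving, L = 8 and K = 64.

L* = 8, K* = 64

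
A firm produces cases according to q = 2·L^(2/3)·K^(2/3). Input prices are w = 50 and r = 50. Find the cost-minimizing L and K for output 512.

L* = 64, K* = 64

Cost minimization requires the marginal rate of technical substitution to equal the input-price ratio: MP_L/MP_K = w/r.
Here MP_L/MP_K = (2/3)·(K/L)/(2/3) = (K/L). Setting this equal to 50/50 = 1 gives K = L.
Substituting into q = 512: 2·L^(2/3)·(L)^(2/3) = 512.
Solving, L = 64 and K = 64.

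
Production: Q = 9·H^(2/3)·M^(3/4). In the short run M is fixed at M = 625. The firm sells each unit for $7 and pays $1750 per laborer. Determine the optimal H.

With M = 625, MP_H = (2/3)·9·H^(-1/3)·625^(3/4) = 750·H^(-1/3).
Profit maximization for a price taker requires P·MP_H = w: 7·750·H^(-1/3) = 1750.
So H^(-1/3) = 1/3, which gives H = 27.

H* = 27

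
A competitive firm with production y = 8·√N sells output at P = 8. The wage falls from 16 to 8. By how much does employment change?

From P·MP_N = w with MP_N = 4·N^(-1/2), the labor demand is N(w) = (32/w)^(2).
At w = 16: N = 4. At w = 8: N = 16.
ΔN = 16 − 4 = 12.

ΔN = 12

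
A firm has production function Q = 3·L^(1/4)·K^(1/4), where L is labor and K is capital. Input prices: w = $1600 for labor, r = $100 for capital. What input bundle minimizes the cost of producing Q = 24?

L* = 16, K* = 256

Cost minimization requires the marginal rate of technical substitution to equal the input-price ratio: MP_L/MP_K = w/r.
Here MP_L/MP_K = (1/4)·(K/L)/(1/4) = (K/L). Setting this equal to 1600/100 = 16 gives K = 16L.
Substituting into Q = 24: 3·L^(1/4)·(16L)^(1/4) = 24.
Solving, L = 16 and K = 256.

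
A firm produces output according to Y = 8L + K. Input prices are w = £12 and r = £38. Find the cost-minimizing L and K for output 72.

The inputs are perfect substitutes, so the firm uses whichever has the lower cost per unit of output.
Cost per unit of output via L is 1.5; via K it is 38. L is cheaper.
Producing Y = 72 with L alone: L = 9, K = 0.

L* = 9, K* = 0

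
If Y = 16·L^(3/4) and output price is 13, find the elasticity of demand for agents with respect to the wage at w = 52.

ε = -4

MP_L = (3/4)·16·L^(-1/4), so P·MP_L = w gives 156·L^(-1/4) = w.
Solving, L(w) = (156/w)^(4). This is a constant-elasticity form: L ∝ w^(−4), so ε = −4.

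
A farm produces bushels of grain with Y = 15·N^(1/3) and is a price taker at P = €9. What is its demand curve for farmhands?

MP_N = (1/3)·15·N^(-2/3) = 5·N^(-2/3).
Setting P·MP_N = w: 45·N^(-2/3) = w.
Solving for N: N^(-2/3) = w/45, so N = (45/w)^(3/2).

N(w) = (45/w)^(3/2)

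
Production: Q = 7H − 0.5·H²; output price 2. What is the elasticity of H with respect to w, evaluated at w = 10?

ε = -2.5

From P·MP_H = w with MP_H = 7 − H, labor demand is H(w) = 7 − w/2.
dH/dw = −1/(2) = -0.5.
At w = 10, H = 2, so ε = (dH/dw)·(w/H) = (-0.5)·(10/2) = -2.5.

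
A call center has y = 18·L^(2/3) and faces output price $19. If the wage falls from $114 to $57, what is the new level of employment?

From P·MP_L = w with MP_L = 12·L^(-1/3), the labor demand is L(w) = (228/w)^(3).
At w = 114: L = 8. At w = 57: L = 64.

L* = 64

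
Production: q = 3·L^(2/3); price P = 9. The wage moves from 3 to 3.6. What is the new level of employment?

From P·MP_L = w with MP_L = 2·L^(-1/3), the labor demand is L(w) = (18/w)^(3).
At w = 3: L = 216. At w = 3.6: L = 125.

L* = 125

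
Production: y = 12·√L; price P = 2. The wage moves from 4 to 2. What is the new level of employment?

L* = 36

From P·MP_L = w with MP_L = 6·L^(-1/2), the labor demand is L(w) = (12/w)^(2).
At w = 4: L = 9. At w = 2: L = 36.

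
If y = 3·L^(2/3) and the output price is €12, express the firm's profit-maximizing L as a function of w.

MP_L = (2/3)·3·L^(-1/3) = 2·L^(-1/3).
Setting P·MP_L = w: 24·L^(-1/3) = w.
Solving for L: L^(-1/3) = w/24, so L = (24/w)^(3).

L(w) = 13824/w³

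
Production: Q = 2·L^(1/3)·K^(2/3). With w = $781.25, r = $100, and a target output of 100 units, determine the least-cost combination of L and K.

Cost minimization requires the marginal rate of technical substitution to equal the input-price ratio: MP_L/MP_K = w/r.
Here MP_L/MP_K = (1/3)·(K/L)/(2/3) = 0.5·(K/L). Setting this equal to 781.25/100 = 7.8125 gives K = 15.625L.
Substituting into Q = 100: 2·L^(1/3)·(15.625L)^(2/3) = 100.
Solving, L = 8 and K = 125.

L* = 8, K* = 125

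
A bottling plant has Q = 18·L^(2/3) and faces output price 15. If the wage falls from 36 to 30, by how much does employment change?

From P·MP_L = w with MP_L = 12·L^(-1/3), the labor demand is L(w) = (180/w)^(3).
At w = 36: L = 125. At w = 30: L = 216.
ΔL = 216 − 125 = 91.

ΔL = 91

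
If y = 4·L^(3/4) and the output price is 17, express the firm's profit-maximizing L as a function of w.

MP_L = (3/4)·4·L^(-1/4) = 3·L^(-1/4).
Setting P·MP_L = w: 51·L^(-1/4) = w.
Solving for L: L^(-1/4) = w/51, so L = (51/w)^(4).

L(w) = 6765201/w^(4)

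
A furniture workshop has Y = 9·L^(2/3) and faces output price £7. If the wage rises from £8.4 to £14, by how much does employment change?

From P·MP_L = w with MP_L = 6·L^(-1/3), the labor demand is L(w) = (42/w)^(3).
At w = 8.4: L = 125. At w = 14: L = 27.
ΔL = 27 − 125 = -98.

ΔL = -98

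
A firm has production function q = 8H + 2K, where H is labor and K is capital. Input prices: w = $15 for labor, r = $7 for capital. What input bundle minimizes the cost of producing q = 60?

H* = 7.5, K* = 0

The inputs are perfect substitutes, so the firm uses whichever has the lower cost per unit of output.
Cost per unit of output via H is w/8 = 1.875; via K it is r/2 = 3.5. H is cheaper.
Producing q = 60 with H alone: H = 7.5, K = 0.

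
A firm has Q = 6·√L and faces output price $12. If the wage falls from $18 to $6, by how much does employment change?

ΔL = 32

From P·MP_L = w with MP_L = 3·L^(-1/2), the labor demand is L(w) = (36/w)^(2).
At w = 18: L = 4. At w = 6: L = 36.
ΔL = 36 − 4 = 32.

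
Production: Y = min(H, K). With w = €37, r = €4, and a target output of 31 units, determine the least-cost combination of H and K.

H* = 31, K* = 31

With a fixed-proportions technology, the cost-minimizing bundle uses no slack in either input: H = K = Y.
So H = 31 and K = 31.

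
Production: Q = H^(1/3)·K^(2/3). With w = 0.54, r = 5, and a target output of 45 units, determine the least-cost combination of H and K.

H* = 125, K* = 27

Cost minimization requires the marginal rate of technical substitution to equal the input-price ratio: MP_H/MP_K = w/r.
Here MP_H/MP_K = (1/3)·(K/H)/(2/3) = 0.5·(K/H). Setting this equal to 0.54/5 = 0.108 gives K = 0.216H.
Substituting into Q = 45: H^(1/3)·(0.216H)^(2/3) = 45.
Solving, H = 125 and K = 27.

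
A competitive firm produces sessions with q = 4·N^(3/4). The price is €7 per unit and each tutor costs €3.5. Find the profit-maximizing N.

N* = 1296

MP_N = (3/4)·4·N^(-1/4) = 3·N^(-1/4).
Profit maximization for a price taker requires P·MP_N = w: 7·3·N^(-1/4) = 3.5.
So N^(-1/4) = 1/6, which gives N = 1296.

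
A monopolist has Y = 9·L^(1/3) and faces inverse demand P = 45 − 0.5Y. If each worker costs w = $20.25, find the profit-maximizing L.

L* = 8

Marginal revenue from the inverse demand is MR = 45 − Y.
The marginal product is MP_L = 3·L^(-2/3).
A monopolist hires until marginal revenue product equals the wage: MR·MP_L = w.
At L, Y = 9·L^(1/3). Substituting and solving: (45 − 9·L^(1/3))·3·L^(-2/3) = 20.25 gives L = 8.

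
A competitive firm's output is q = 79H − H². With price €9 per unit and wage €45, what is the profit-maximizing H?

H* = 37

The marginal product of H is MP_H = 79 − 2H.
A price-taking firm hires until the value of the marginal product equals the wage: P·MP_H = w, so 9·(79 − 2H) = 45.
Then 79 − 2H = 5, giving H = 37.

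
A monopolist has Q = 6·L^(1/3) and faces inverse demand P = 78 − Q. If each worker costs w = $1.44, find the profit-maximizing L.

Marginal revenue from the inverse demand is MR = 78 − 2Q.
The marginal product is MP_L = 2·L^(-2/3).
A monopolist hires until marginal revenue product equals the wage: MR·MP_L = w.
At L, Q = 6·L^(1/3). Substituting and solving: (78 − 12·L^(1/3))·2·L^(-2/3) = 1.44 gives L = 125.

L* = 125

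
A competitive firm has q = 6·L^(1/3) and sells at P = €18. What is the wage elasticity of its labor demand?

MP_L = (1/3)·6·L^(-2/3), so P·MP_L = w gives 36·L^(-2/3) = w.
Solving, L(w) = (36/w)^(3/2). This is a constant-elasticity form: L ∝ w^(−3/2), so ε = −3/2.

ε = -1.5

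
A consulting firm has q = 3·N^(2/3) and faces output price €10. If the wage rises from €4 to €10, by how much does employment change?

From P·MP_N = w with MP_N = 2·N^(-1/3), the labor demand is N(w) = (20/w)^(3).
At w = 4: N = 125. At w = 10: N = 8.
ΔN = 8 − 125 = -117.

ΔN = -117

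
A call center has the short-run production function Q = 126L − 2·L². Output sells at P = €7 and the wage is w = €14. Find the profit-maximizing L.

The marginal product of L is MP_L = 126 − 4L.
A price-taking firm hires until the value of the marginal product equals the wage: P·MP_L = w, so 7·(126 − 4L) = 14.
Then 126 − 4L = 2, giving L = 31.

L* = 31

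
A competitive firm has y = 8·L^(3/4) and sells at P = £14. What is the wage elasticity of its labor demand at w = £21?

MP_L = (3/4)·8·L^(-1/4), so P·MP_L = w gives 84·L^(-1/4) = w.
Solving, L(w) = (84/w)^(4). This is a constant-elasticity form: L ∝ w^(−4), so ε = −4.

ε = -4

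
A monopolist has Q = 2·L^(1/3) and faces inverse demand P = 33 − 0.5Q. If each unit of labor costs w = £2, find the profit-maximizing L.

L* = 27

Marginal revenue from the inverse demand is MR = 33 − Q.
The marginal product is MP_L = (2/3)·L^(-2/3).
A monopolist hires until marginal revenue product equals the wage: MR·MP_L = w.
At L, Q = 2·L^(1/3). Substituting and solving: (33 − 2·L^(1/3))·(2/3)·L^(-2/3) = 2 gives L = 27.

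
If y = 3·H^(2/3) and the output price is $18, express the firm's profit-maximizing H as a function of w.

MP_H = (2/3)·3·H^(-1/3) = 2·H^(-1/3).
Setting P·MP_H = w: 36·H^(-1/3) = w.
Solving for H: H^(-1/3) = w/36, so H = (36/w)^(3).

H(w) = 46656/w³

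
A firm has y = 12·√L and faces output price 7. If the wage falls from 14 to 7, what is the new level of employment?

L* = 36

From P·MP_L = w with MP_L = 6·L^(-1/2), the labor demand is L(w) = (42/w)^(2).
At w = 14: L = 9. At w = 7: L = 36.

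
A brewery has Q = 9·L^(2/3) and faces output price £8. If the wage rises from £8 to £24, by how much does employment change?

ΔL = -208

From P·MP_L = w with MP_L = 6·L^(-1/3), the labor demand is L(w) = (48/w)^(3).
At w = 8: L = 216. At w = 24: L = 8.
ΔL = 8 − 216 = -208.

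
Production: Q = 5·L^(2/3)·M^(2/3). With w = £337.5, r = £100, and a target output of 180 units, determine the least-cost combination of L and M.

L* = 8, M* = 27

Cost minimization requires the marginal rate of technical substitution to equal the input-price ratio: MP_L/MP_M = w/r.
Here MP_L/MP_M = (2/3)·(M/L)/(2/3) = (M/L). Setting this equal to 337.5/100 = 3.375 gives M = 3.375L.
Substituting into Q = 180: 5·L^(2/3)·(3.375L)^(2/3) = 180.
Solving, L = 8 and M = 27.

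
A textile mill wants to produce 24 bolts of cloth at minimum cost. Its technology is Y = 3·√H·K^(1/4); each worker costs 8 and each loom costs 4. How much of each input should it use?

Cost minimization requires the marginal rate of technical substitution to equal the input-price ratio: MP_H/MP_K = w/r.
Here MP_H/MP_K = (1/2)·(K/H)/(1/4) = 2·(K/H). Setting this equal to 8/4 = 2 gives K = H.
Substituting into Y = 24: 3·H^(1/2)·(H)^(1/4) = 24.
Solving, H = 16 and K = 16.

H* = 16, K* = 16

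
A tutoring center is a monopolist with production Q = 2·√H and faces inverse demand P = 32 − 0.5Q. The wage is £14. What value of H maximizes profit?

H* = 4

Marginal revenue from the inverse demand is MR = 32 − Q.
The marginal product is MP_H = H^(-1/2).
A monopolist hires until marginal revenue product equals the wage: MR·MP_H = w.
At H, Q = 2·√H. Substituting and solving: (32 − 2·√H)·H^(-1/2) = 14 gives H = 4.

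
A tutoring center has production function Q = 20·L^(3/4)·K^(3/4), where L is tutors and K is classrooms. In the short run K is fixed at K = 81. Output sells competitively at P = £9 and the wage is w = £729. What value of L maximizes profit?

L* = 625

With K = 81, MP_L = (3/4)·20·L^(-1/4)·81^(3/4) = 405·L^(-1/4).
Profit maximization for a price taker requires P·MP_L = w: 9·405·L^(-1/4) = 729.
So L^(-1/4) = 0.2, which gives L = 625.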